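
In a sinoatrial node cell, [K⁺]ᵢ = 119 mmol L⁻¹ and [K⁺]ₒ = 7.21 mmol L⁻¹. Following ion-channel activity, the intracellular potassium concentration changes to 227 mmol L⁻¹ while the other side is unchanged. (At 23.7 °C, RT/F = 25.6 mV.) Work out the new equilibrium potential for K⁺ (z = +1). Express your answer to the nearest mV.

-88 mV

After the shift: [K⁺]_out = 7.21, [K⁺]_in = 227 mmol L⁻¹.
E_new = (25.6/1)·ln(7.21/227) = 25.60 · (-3.4495) = -88.31 mV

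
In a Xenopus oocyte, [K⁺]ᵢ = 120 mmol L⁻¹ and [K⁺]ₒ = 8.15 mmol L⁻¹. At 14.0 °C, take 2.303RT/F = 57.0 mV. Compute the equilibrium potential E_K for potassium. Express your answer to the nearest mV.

-67 mV

E = (57.0/z) · log₁₀([K⁺]_out/[K⁺]_in) with z = +1.
= (57.0/1) · log₁₀(8.15/120) = 57.00 · log₁₀(0.06792)
= 57.00 · (-1.1680) = -66.58 mV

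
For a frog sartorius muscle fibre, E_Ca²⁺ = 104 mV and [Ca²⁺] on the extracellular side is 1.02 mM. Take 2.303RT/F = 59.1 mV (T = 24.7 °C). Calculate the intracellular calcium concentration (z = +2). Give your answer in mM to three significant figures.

0.000308 mM

Nernst: E = (59.1/2) · log₁₀([out]/[in]), so log₁₀([out]/[in]) = 104.0 × 2 / 59.1 = 3.5195.
[out]/[in] = 10^(3.5195) = 3307.
[in] = 1.02 / 3307 = 0.0003084 mM.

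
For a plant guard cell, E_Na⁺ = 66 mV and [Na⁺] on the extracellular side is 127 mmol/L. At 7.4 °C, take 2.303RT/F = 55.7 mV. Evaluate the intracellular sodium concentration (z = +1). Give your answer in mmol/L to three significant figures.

8.30 mmol/L

Nernst: E = (55.7/1) · log₁₀([out]/[in]), so log₁₀([out]/[in]) = 66.0 × 1 / 55.7 = 1.1849.
[out]/[in] = 10^(1.1849) = 15.31.
[in] = 127 / 15.31 = 8.296 mmol/L.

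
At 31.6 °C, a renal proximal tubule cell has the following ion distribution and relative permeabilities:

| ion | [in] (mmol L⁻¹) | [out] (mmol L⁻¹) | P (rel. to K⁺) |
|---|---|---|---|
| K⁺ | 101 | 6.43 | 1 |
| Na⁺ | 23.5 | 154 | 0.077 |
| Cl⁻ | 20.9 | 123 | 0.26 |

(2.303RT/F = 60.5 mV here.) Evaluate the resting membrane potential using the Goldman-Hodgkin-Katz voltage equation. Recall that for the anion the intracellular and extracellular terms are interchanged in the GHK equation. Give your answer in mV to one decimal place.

-45.6 mV

Vm = 60.5 · log₁₀[(Σ P·[cation]ₒ + Σ P·[anion]ᵢ) / (Σ P·[cation]ᵢ + Σ P·[anion]ₒ)]
Numerator = 1×6.43 + 0.077×154 + 0.26×20.9 = 23.72
Denominator = 1×101 + 0.077×23.5 + 0.26×123 = 134.8
Vm = 60.5 · log₁₀(0.17599) = 60.5 × (-0.7545) = -45.65 mV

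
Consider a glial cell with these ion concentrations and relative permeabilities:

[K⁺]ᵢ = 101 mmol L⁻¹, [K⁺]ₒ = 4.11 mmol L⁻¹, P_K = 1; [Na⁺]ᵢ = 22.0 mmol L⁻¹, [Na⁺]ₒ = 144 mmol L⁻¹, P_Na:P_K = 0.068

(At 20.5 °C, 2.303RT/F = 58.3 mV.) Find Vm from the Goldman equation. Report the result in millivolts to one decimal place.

Vm = 58.3 · log₁₀[(Σ P·[cation]ₒ + Σ P·[anion]ᵢ) / (Σ P·[cation]ᵢ + Σ P·[anion]ₒ)]
Numerator = 1×4.11 + 0.068×144 = 13.9
Denominator = 1×101 + 0.068×22.0 = 102.5
Vm = 58.3 · log₁₀(0.13563) = 58.3 × (-0.8676) = -50.58 mV

-50.6 mV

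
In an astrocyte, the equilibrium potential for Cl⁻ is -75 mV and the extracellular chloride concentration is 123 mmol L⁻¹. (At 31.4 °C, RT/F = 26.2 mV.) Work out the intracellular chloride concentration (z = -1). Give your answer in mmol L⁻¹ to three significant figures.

Nernst: E = (26.2/-1) · ln([out]/[in]), so ln([out]/[in]) = -75.0 × -1 / 26.2 = 2.8626.
[out]/[in] = e^(2.8626) = 17.51.
[in] = 123 / 17.51 = 7.026 mmol L⁻¹.

7.03 mmol L⁻¹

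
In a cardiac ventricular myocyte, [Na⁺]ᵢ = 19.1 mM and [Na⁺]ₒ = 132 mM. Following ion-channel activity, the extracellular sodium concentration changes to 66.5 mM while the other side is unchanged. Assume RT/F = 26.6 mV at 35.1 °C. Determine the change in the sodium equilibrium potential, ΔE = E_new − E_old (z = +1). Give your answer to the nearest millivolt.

E_old = (26.6/1)·ln(132/19.1) = 51.42 mV
E_new = (26.6/1)·ln(66.5/19.1) = 33.18 mV
ΔE = 33.18 − (51.42) = -18.24 mV

-18 mV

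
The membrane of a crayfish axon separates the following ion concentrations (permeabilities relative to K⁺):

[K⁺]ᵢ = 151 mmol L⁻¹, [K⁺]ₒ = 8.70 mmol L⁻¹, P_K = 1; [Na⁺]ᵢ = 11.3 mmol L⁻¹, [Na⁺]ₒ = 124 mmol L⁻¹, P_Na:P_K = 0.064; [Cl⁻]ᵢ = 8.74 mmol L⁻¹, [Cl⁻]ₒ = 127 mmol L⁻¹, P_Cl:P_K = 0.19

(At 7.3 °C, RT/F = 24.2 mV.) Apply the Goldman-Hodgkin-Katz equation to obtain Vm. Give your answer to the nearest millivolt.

Vm = 24.2 · ln[(Σ P·[cation]ₒ + Σ P·[anion]ᵢ) / (Σ P·[cation]ᵢ + Σ P·[anion]ₒ)]
Numerator = 1×8.70 + 0.064×124 + 0.19×8.74 = 18.3
Denominator = 1×151 + 0.064×11.3 + 0.19×127 = 175.9
Vm = 24.2 · ln(0.10404) = 24.2 × (-2.2629) = -54.76 mV

-55 mV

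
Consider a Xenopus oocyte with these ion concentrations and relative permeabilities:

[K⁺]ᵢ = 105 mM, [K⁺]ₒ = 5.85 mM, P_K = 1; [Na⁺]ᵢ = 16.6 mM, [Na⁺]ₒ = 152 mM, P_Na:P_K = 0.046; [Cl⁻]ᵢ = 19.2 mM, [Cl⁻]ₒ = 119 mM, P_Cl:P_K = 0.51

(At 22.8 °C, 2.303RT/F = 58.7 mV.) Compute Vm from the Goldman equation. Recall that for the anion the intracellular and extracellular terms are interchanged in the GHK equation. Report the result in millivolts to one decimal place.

-50.9 mV

Vm = 58.7 · log₁₀[(Σ P·[cation]ₒ + Σ P·[anion]ᵢ) / (Σ P·[cation]ᵢ + Σ P·[anion]ₒ)]
Numerator = 1×5.85 + 0.046×152 + 0.51×19.2 = 22.63
Denominator = 1×105 + 0.046×16.6 + 0.51×119 = 166.5
Vm = 58.7 · log₁₀(0.13598) = 58.7 × (-0.8665) = -50.87 mV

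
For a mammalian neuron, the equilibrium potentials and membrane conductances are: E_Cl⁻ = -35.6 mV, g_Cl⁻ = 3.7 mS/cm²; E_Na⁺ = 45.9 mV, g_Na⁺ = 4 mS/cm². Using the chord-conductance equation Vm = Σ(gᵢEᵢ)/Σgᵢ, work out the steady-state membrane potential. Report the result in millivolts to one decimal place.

6.7 mV

Σ gᵢEᵢ = 3.7·(-35.6) + 4·(45.9) = 51.88
Σ gᵢ = 3.7 + 4 = 7.7
Vm = 51.88 / 7.7 = 6.74 mV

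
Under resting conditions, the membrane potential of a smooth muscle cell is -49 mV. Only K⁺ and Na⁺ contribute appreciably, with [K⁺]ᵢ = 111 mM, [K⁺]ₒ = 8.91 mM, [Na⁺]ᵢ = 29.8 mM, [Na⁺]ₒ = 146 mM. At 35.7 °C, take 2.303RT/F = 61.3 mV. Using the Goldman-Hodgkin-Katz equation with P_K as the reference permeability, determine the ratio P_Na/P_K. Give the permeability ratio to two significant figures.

0.062

Let α = P_Na/P_K. GHK: Vm = 61.3·log₁₀[(Kₒ + α·Naₒ)/(Kᵢ + α·Naᵢ)].
10^(Vm/61.3) = 10^(-49.0/61.3) = 0.15873
So 0.15873·(Kᵢ + α·Naᵢ) = Kₒ + α·Naₒ → α = (0.15873·111.0 − 8.91) / (146.0 − 0.15873·29.8)
α = (17.62 − 8.91) / (146.0 − 4.73) = 8.709/141.3 = 0.06165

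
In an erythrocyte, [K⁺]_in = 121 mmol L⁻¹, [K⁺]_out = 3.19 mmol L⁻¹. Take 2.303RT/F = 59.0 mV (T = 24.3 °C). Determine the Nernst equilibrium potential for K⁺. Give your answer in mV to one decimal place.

-93.2 mV

E = (59.0/z) · log₁₀([K⁺]_out/[K⁺]_in) with z = +1.
= (59.0/1) · log₁₀(3.19/121) = 59.00 · log₁₀(0.02636)
= 59.00 · (-1.5790) = -93.16 mV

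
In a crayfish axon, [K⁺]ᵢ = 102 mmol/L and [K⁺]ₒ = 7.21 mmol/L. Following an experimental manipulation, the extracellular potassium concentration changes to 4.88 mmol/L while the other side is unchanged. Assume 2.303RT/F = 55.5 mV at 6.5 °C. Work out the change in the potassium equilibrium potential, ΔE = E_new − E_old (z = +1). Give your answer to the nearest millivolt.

E_old = (55.5/1)·log₁₀(7.21/102) = -63.86 mV
E_new = (55.5/1)·log₁₀(4.88/102) = -73.27 mV
ΔE = -73.27 − (-63.86) = -9.41 mV

-9 mV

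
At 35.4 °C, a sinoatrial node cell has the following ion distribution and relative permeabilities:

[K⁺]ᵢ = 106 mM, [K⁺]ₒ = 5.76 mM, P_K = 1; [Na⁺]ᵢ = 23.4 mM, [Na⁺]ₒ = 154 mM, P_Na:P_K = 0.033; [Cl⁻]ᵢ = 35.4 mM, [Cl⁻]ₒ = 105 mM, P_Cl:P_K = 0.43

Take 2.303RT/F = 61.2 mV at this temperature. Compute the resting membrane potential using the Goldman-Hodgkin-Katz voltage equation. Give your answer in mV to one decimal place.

Vm = 61.2 · log₁₀[(Σ P·[cation]ₒ + Σ P·[anion]ᵢ) / (Σ P·[cation]ᵢ + Σ P·[anion]ₒ)]
Numerator = 1×5.76 + 0.033×154 + 0.43×35.4 = 26.06
Denominator = 1×106 + 0.033×23.4 + 0.43×105 = 151.9
Vm = 61.2 · log₁₀(0.17156) = 61.2 × (-0.7656) = -46.85 mV

-46.9 mV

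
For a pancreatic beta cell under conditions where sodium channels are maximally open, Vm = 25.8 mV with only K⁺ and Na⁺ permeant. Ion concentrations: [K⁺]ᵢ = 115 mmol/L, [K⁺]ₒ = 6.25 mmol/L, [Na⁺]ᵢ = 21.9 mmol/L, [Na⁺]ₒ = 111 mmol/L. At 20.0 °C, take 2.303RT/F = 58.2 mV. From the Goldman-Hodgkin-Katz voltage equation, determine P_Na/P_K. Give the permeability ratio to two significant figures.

Let α = P_Na/P_K. GHK: Vm = 58.2·log₁₀[(Kₒ + α·Naₒ)/(Kᵢ + α·Naᵢ)].
10^(Vm/58.2) = 10^(25.8/58.2) = 2.7752
So 2.7752·(Kᵢ + α·Naᵢ) = Kₒ + α·Naₒ → α = (2.7752·115.0 − 6.25) / (111.0 − 2.7752·21.9)
α = (319.2 − 6.25) / (111.0 − 60.78) = 312.9/50.22 = 6.23

6.2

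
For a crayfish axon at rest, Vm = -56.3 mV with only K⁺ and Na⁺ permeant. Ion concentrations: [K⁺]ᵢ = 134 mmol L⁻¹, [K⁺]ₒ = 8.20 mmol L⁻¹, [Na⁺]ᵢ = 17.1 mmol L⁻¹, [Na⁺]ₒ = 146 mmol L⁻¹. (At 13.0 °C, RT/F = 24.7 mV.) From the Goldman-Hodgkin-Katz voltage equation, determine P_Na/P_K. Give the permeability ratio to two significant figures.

Let α = P_Na/P_K. GHK: Vm = 24.7·ln[(Kₒ + α·Naₒ)/(Kᵢ + α·Naᵢ)].
e^(Vm/24.7) = e^(-56.3/24.7) = 0.10235
So 0.10235·(Kᵢ + α·Naᵢ) = Kₒ + α·Naₒ → α = (0.10235·134.0 − 8.2) / (146.0 − 0.10235·17.1)
α = (13.71 − 8.2) / (146.0 − 1.75) = 5.515/144.2 = 0.03823

0.038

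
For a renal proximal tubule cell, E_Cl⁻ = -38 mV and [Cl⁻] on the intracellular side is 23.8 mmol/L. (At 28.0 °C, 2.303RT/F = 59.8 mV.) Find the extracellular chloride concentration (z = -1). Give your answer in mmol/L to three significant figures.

103 mmol/L

Nernst: E = (59.8/-1) · log₁₀([out]/[in]), so log₁₀([out]/[in]) = -38.0 × -1 / 59.8 = 0.6355.
[out]/[in] = 10^(0.6355) = 4.32.
[out] = 4.32 × 23.8 = 102.8 mmol/L.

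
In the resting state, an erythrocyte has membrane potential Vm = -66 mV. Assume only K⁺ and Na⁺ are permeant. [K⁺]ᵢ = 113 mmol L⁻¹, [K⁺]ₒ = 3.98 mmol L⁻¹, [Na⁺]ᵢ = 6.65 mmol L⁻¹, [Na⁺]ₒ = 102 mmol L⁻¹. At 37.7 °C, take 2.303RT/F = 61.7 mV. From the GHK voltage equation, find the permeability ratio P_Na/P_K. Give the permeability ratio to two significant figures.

Let α = P_Na/P_K. GHK: Vm = 61.7·log₁₀[(Kₒ + α·Naₒ)/(Kᵢ + α·Naᵢ)].
10^(Vm/61.7) = 10^(-66.0/61.7) = 0.085174
So 0.085174·(Kᵢ + α·Naᵢ) = Kₒ + α·Naₒ → α = (0.085174·113.0 − 3.98) / (102.0 − 0.085174·6.65)
α = (9.625 − 3.98) / (102.0 − 0.5664) = 5.645/101.4 = 0.05565

0.056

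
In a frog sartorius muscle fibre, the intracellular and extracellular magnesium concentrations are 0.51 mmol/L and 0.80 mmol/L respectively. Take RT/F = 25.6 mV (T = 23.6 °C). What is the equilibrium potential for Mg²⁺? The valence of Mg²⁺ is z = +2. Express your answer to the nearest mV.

6 mV

E = (25.6/z) · ln([Mg²⁺]_out/[Mg²⁺]_in) with z = +2.
= (25.6/2) · ln(0.80/0.51) = 12.80 · ln(1.569)
= 12.80 · (0.4502) = 5.76 mV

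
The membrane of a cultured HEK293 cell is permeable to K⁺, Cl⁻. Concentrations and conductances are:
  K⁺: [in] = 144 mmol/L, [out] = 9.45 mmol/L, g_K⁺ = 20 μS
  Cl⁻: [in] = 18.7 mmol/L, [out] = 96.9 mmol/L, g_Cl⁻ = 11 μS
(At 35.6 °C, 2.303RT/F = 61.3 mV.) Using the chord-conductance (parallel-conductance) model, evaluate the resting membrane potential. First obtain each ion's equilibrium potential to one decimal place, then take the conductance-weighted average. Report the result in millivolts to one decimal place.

E_K⁺ = (61.3/1)·log₁₀(9.45/144) = -72.5 mV
E_Cl⁻ = (61.3/-1)·log₁₀(96.9/18.7) = -43.8 mV
Vm = (Σ gᵢEᵢ)/(Σ gᵢ) = (20·-72.5 + 11·-43.8) / (20 + 11)
= -1931.80 / 31 = -62.32 mV

-62.3 mV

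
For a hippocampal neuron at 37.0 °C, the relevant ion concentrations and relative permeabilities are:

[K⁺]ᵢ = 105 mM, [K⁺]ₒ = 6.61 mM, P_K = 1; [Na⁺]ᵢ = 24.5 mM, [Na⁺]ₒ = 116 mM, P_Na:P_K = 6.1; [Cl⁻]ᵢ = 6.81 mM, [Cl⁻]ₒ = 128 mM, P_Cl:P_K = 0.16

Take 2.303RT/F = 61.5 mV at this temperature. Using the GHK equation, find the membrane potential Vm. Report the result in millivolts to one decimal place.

Vm = 61.5 · log₁₀[(Σ P·[cation]ₒ + Σ P·[anion]ᵢ) / (Σ P·[cation]ᵢ + Σ P·[anion]ₒ)]
Numerator = 1×6.61 + 6.1×116 + 0.16×6.81 = 715.3
Denominator = 1×105 + 6.1×24.5 + 0.16×128 = 274.9
Vm = 61.5 · log₁₀(2.6018) = 61.5 × (0.4153) = 25.54 mV

25.5 mV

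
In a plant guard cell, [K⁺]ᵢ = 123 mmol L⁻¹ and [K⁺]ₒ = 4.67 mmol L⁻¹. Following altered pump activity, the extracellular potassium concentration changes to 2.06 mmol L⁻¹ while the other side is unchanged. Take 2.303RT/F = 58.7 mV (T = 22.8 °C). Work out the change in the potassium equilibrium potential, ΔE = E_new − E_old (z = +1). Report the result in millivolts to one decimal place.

-20.9 mV

E_old = (58.7/1)·log₁₀(4.67/123) = -83.39 mV
E_new = (58.7/1)·log₁₀(2.06/123) = -104.25 mV
ΔE = -104.25 − (-83.39) = -20.86 mV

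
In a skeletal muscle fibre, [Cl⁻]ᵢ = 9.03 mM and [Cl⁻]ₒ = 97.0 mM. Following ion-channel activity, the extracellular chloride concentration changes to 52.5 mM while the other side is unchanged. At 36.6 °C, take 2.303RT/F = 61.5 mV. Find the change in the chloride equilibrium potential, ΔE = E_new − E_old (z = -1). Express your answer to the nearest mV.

E_old = (61.5/-1)·log₁₀(97.0/9.03) = -63.41 mV
E_new = (61.5/-1)·log₁₀(52.5/9.03) = -47.02 mV
ΔE = -47.02 − (-63.41) = 16.40 mV

16 mV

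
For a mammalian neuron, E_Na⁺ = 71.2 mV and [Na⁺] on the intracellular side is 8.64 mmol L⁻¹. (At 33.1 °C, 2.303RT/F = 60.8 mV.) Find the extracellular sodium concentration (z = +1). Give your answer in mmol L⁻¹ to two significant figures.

Nernst: E = (60.8/1) · log₁₀([out]/[in]), so log₁₀([out]/[in]) = 71.2 × 1 / 60.8 = 1.1711.
[out]/[in] = 10^(1.1711) = 14.83.
[out] = 14.83 × 8.64 = 128.1 mmol L⁻¹.

130 mmol L⁻¹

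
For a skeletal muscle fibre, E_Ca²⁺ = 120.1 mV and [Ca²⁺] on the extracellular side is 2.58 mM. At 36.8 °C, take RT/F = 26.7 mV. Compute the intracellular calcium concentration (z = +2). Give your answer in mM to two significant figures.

Nernst: E = (26.7/2) · ln([out]/[in]), so ln([out]/[in]) = 120.1 × 2 / 26.7 = 8.9963.
[out]/[in] = e^(8.9963) = 8073.
[in] = 2.58 / 8073 = 0.0003196 mM.

0.00032 mM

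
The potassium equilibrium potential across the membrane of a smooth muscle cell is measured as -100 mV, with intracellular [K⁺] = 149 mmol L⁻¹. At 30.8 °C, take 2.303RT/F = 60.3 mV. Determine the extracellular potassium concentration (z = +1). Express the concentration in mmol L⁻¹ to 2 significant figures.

Nernst: E = (60.3/1) · log₁₀([out]/[in]), so log₁₀([out]/[in]) = -100.0 × 1 / 60.3 = -1.6584.
[out]/[in] = 10^(-1.6584) = 0.02196.
[out] = 0.02196 × 149 = 3.272 mmol L⁻¹.

3.3 mmol L⁻¹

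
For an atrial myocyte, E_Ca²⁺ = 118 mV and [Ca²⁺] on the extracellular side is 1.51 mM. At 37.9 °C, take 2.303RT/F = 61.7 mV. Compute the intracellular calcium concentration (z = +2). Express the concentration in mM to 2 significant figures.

Nernst: E = (61.7/2) · log₁₀([out]/[in]), so log₁₀([out]/[in]) = 118.0 × 2 / 61.7 = 3.8250.
[out]/[in] = 10^(3.8250) = 6683.
[in] = 1.51 / 6683 = 0.000226 mM.

0.00023 mM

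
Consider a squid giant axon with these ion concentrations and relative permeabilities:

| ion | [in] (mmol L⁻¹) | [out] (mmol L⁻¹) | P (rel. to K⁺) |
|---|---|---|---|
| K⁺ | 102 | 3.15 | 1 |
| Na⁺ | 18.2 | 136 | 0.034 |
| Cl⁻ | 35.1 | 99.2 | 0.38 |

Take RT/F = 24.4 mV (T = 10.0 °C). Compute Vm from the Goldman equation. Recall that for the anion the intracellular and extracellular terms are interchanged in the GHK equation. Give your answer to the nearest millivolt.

-46 mV

Vm = 24.4 · ln[(Σ P·[cation]ₒ + Σ P·[anion]ᵢ) / (Σ P·[cation]ᵢ + Σ P·[anion]ₒ)]
Numerator = 1×3.15 + 0.034×136 + 0.38×35.1 = 21.11
Denominator = 1×102 + 0.034×18.2 + 0.38×99.2 = 140.3
Vm = 24.4 · ln(0.15046) = 24.4 × (-1.8940) = -46.21 mV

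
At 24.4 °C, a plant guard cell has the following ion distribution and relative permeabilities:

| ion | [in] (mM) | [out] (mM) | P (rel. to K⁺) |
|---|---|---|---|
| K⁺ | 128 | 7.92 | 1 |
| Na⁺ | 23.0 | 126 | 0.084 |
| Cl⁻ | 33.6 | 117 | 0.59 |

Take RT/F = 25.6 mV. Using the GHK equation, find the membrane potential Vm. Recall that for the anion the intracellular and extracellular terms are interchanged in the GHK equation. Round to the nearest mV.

-42 mV

Vm = 25.6 · ln[(Σ P·[cation]ₒ + Σ P·[anion]ᵢ) / (Σ P·[cation]ᵢ + Σ P·[anion]ₒ)]
Numerator = 1×7.92 + 0.084×126 + 0.59×33.6 = 38.33
Denominator = 1×128 + 0.084×23.0 + 0.59×117 = 199
Vm = 25.6 · ln(0.19264) = 25.6 × (-1.6469) = -42.16 mV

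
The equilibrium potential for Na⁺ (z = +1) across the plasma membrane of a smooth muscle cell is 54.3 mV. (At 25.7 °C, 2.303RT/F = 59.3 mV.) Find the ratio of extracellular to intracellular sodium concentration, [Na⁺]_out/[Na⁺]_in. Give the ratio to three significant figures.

8.24

log₁₀([out]/[in]) = E·z/(59.3) = 54.3 × 1 / 59.3 = 0.9157
[out]/[in] = 10^(0.9157) = 8.235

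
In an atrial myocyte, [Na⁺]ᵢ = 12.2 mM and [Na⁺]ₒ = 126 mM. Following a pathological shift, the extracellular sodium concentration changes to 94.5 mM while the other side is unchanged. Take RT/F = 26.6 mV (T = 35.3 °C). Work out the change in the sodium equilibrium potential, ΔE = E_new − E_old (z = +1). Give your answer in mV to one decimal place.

E_old = (26.6/1)·ln(126/12.2) = 62.11 mV
E_new = (26.6/1)·ln(94.5/12.2) = 54.45 mV
ΔE = 54.45 − (62.11) = -7.65 mV

-7.7 mV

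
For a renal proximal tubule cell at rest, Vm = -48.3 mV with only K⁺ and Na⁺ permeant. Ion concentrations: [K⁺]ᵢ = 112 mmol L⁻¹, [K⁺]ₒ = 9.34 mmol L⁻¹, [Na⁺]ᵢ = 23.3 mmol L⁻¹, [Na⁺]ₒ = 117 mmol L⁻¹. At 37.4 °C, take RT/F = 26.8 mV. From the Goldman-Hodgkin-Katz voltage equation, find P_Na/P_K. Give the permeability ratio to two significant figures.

0.081

Let α = P_Na/P_K. GHK: Vm = 26.8·ln[(Kₒ + α·Naₒ)/(Kᵢ + α·Naᵢ)].
e^(Vm/26.8) = e^(-48.3/26.8) = 0.16493
So 0.16493·(Kᵢ + α·Naᵢ) = Kₒ + α·Naₒ → α = (0.16493·112.0 − 9.34) / (117.0 − 0.16493·23.3)
α = (18.47 − 9.34) / (117.0 − 3.843) = 9.132/113.2 = 0.0807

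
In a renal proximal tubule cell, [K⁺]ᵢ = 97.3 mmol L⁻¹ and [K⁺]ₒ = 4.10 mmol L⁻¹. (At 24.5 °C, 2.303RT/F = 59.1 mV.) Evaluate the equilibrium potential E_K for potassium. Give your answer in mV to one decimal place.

E = (59.1/z) · log₁₀([K⁺]_out/[K⁺]_in) with z = +1.
= (59.1/1) · log₁₀(4.10/97.3) = 59.10 · log₁₀(0.04214)
= 59.10 · (-1.3753) = -81.28 mV

-81.3 mV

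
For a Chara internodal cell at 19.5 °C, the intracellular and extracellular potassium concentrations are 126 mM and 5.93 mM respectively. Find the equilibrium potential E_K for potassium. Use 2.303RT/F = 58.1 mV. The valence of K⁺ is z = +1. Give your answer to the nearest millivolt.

E = (58.1/z) · log₁₀([K⁺]_out/[K⁺]_in) with z = +1.
= (58.1/1) · log₁₀(5.93/126) = 58.10 · log₁₀(0.04706)
= 58.10 · (-1.3273) = -77.12 mV

-77 mV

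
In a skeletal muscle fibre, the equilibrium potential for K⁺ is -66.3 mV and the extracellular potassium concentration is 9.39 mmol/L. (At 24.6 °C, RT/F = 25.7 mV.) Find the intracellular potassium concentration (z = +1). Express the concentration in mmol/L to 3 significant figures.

Nernst: E = (25.7/1) · ln([out]/[in]), so ln([out]/[in]) = -66.3 × 1 / 25.7 = -2.5798.
[out]/[in] = e^(-2.5798) = 0.07579.
[in] = 9.39 / 0.07579 = 123.9 mmol/L.

124 mmol/L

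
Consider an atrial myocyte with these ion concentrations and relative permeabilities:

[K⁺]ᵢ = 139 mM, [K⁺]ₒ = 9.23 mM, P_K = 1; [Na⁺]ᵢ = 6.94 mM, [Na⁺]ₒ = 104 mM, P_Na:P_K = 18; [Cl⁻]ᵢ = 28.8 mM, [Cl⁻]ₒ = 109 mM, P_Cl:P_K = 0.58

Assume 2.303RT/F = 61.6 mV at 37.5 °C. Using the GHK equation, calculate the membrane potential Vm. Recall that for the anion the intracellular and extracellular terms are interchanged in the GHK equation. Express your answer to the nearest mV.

47 mV

Vm = 61.6 · log₁₀[(Σ P·[cation]ₒ + Σ P·[anion]ᵢ) / (Σ P·[cation]ᵢ + Σ P·[anion]ₒ)]
Numerator = 1×9.23 + 18×104 + 0.58×28.8 = 1898
Denominator = 1×139 + 18×6.94 + 0.58×109 = 327.1
Vm = 61.6 · log₁₀(5.8016) = 61.6 × (0.7635) = 47.03 mV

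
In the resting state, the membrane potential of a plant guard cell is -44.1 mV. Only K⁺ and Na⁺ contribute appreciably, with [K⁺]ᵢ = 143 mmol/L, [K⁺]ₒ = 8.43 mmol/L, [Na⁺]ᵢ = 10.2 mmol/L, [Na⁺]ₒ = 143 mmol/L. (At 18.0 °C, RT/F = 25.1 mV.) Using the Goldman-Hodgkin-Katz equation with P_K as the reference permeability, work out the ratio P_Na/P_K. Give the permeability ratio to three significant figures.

0.115

Let α = P_Na/P_K. GHK: Vm = 25.1·ln[(Kₒ + α·Naₒ)/(Kᵢ + α·Naᵢ)].
e^(Vm/25.1) = e^(-44.1/25.1) = 0.17257
So 0.17257·(Kᵢ + α·Naᵢ) = Kₒ + α·Naₒ → α = (0.17257·143.0 − 8.43) / (143.0 − 0.17257·10.2)
α = (24.68 − 8.43) / (143.0 − 1.76) = 16.25/141.2 = 0.115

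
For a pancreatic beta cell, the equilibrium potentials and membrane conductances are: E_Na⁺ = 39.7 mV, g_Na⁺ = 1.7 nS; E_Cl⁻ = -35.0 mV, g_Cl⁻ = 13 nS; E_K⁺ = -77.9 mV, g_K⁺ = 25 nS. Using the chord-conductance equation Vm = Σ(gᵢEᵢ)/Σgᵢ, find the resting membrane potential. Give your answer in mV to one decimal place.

-58.8 mV

Σ gᵢEᵢ = 1.7·(39.7) + 13·(-35.0) + 25·(-77.9) = -2335.01
Σ gᵢ = 1.7 + 13 + 25 = 39.7
Vm = -2335.01 / 39.7 = -58.82 mV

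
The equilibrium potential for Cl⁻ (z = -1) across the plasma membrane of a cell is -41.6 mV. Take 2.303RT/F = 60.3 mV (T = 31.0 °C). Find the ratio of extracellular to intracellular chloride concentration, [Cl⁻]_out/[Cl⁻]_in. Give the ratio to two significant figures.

log₁₀([out]/[in]) = E·z/(60.3) = -41.6 × -1 / 60.3 = 0.6899
[out]/[in] = 10^(0.6899) = 4.896

4.9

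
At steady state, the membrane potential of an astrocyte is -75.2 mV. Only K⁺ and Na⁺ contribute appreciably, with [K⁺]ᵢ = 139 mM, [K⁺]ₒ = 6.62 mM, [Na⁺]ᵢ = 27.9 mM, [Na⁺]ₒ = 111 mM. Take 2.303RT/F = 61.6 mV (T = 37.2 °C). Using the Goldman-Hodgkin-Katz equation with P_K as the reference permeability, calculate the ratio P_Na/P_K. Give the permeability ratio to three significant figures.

0.0159

Let α = P_Na/P_K. GHK: Vm = 61.6·log₁₀[(Kₒ + α·Naₒ)/(Kᵢ + α·Naᵢ)].
10^(Vm/61.6) = 10^(-75.2/61.6) = 0.060148
So 0.060148·(Kᵢ + α·Naᵢ) = Kₒ + α·Naₒ → α = (0.060148·139.0 − 6.62) / (111.0 − 0.060148·27.9)
α = (8.361 − 6.62) / (111.0 − 1.678) = 1.741/109.3 = 0.01592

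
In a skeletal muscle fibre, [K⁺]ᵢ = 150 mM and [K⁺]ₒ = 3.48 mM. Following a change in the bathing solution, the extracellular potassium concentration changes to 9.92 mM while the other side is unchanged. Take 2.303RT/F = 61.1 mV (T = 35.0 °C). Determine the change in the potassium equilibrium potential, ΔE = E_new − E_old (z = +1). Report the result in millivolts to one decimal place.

27.8 mV

E_old = (61.1/1)·log₁₀(3.48/150) = -99.87 mV
E_new = (61.1/1)·log₁₀(9.92/150) = -72.07 mV
ΔE = -72.07 − (-99.87) = 27.80 mV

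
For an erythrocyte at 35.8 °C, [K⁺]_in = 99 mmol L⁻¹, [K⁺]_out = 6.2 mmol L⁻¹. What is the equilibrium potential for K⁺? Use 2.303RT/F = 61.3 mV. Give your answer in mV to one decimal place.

-73.8 mV

E = (61.3/z) · log₁₀([K⁺]_out/[K⁺]_in) with z = +1.
= (61.3/1) · log₁₀(6.2/99) = 61.30 · log₁₀(0.06263)
= 61.30 · (-1.2032) = -73.76 mV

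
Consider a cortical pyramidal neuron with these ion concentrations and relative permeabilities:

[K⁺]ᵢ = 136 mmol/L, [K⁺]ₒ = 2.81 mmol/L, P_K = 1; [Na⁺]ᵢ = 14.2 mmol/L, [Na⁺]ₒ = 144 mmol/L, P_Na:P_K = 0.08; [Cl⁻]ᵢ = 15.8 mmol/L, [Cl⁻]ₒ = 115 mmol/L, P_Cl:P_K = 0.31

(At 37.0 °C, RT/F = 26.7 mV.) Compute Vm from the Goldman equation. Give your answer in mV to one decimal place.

Vm = 26.7 · ln[(Σ P·[cation]ₒ + Σ P·[anion]ᵢ) / (Σ P·[cation]ᵢ + Σ P·[anion]ₒ)]
Numerator = 1×2.81 + 0.08×144 + 0.31×15.8 = 19.23
Denominator = 1×136 + 0.08×14.2 + 0.31×115 = 172.8
Vm = 26.7 · ln(0.11128) = 26.7 × (-2.1957) = -58.62 mV

-58.6 mV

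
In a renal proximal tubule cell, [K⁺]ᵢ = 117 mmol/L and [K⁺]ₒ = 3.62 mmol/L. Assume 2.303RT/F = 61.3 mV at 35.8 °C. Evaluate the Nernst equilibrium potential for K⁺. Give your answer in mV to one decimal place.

E = (61.3/z) · log₁₀([K⁺]_out/[K⁺]_in) with z = +1.
= (61.3/1) · log₁₀(3.62/117) = 61.30 · log₁₀(0.03094)
= 61.30 · (-1.5095) = -92.53 mV

-92.5 mV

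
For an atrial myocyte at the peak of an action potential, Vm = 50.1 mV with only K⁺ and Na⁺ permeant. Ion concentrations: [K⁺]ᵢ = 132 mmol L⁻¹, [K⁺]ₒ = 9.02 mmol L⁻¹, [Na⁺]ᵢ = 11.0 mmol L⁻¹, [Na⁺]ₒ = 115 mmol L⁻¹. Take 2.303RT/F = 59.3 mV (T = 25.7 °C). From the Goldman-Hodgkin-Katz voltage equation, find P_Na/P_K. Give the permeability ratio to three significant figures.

Let α = P_Na/P_K. GHK: Vm = 59.3·log₁₀[(Kₒ + α·Naₒ)/(Kᵢ + α·Naᵢ)].
10^(Vm/59.3) = 10^(50.1/59.3) = 6.9961
So 6.9961·(Kᵢ + α·Naᵢ) = Kₒ + α·Naₒ → α = (6.9961·132.0 − 9.02) / (115.0 − 6.9961·11.0)
α = (923.5 − 9.02) / (115.0 − 76.96) = 914.5/38.04 = 24.04

24.0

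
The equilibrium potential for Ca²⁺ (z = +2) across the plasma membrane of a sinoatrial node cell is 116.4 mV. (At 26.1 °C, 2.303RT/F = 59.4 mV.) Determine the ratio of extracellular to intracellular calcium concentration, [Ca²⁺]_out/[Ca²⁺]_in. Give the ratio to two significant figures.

8300

log₁₀([out]/[in]) = E·z/(59.4) = 116.4 × 2 / 59.4 = 3.9192
[out]/[in] = 10^(3.9192) = 8302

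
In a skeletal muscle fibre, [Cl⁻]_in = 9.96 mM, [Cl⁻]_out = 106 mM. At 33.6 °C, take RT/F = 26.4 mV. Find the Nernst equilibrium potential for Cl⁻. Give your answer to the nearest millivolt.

-62 mV

E = (26.4/z) · ln([Cl⁻]_out/[Cl⁻]_in) with z = -1.
For an anion, dividing by z = -1 reverses the sign.
= (26.4/-1) · ln(106/9.96) = -26.40 · ln(10.64)
= -26.40 · (2.3649) = -62.43 mV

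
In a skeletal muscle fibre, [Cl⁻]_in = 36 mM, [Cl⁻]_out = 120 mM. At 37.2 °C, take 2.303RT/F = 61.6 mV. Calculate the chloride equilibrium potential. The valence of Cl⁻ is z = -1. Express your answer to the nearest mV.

E = (61.6/z) · log₁₀([Cl⁻]_out/[Cl⁻]_in) with z = -1.
For an anion, dividing by z = -1 reverses the sign.
= (61.6/-1) · log₁₀(120/36) = -61.60 · log₁₀(3.333)
= -61.60 · (0.5229) = -32.21 mV

-32 mV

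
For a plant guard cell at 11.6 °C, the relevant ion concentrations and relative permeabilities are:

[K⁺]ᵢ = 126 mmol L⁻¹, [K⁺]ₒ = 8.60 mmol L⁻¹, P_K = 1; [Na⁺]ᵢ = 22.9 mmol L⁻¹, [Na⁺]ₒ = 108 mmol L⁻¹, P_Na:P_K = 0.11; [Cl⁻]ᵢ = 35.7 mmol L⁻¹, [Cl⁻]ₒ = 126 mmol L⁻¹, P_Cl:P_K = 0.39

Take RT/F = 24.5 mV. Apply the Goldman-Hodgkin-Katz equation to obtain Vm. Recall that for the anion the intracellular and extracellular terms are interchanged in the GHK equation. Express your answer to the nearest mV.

-40 mV

Vm = 24.5 · ln[(Σ P·[cation]ₒ + Σ P·[anion]ᵢ) / (Σ P·[cation]ᵢ + Σ P·[anion]ₒ)]
Numerator = 1×8.60 + 0.11×108 + 0.39×35.7 = 34.4
Denominator = 1×126 + 0.11×22.9 + 0.39×126 = 177.7
Vm = 24.5 · ln(0.19365) = 24.5 × (-1.6417) = -40.22 mV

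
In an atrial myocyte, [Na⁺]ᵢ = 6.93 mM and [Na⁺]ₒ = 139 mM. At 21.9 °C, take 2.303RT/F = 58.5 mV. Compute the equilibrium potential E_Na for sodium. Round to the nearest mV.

E = (58.5/z) · log₁₀([Na⁺]_out/[Na⁺]_in) with z = +1.
= (58.5/1) · log₁₀(139/6.93) = 58.50 · log₁₀(20.06)
= 58.50 · (1.3023) = 76.18 mV

76 mV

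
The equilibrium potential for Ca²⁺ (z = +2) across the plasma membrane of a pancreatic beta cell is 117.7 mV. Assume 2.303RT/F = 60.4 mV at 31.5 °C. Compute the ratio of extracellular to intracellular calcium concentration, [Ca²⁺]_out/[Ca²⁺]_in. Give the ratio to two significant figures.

7900

log₁₀([out]/[in]) = E·z/(60.4) = 117.7 × 2 / 60.4 = 3.8974
[out]/[in] = 10^(3.8974) = 7895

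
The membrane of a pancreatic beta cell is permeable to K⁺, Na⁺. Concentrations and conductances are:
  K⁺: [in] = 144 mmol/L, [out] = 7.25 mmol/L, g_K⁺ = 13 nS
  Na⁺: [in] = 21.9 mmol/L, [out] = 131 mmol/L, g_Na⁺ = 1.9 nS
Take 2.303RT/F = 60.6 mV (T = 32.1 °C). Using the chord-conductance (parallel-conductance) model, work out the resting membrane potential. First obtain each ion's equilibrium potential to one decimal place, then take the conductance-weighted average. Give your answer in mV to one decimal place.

E_K⁺ = (60.6/1)·log₁₀(7.25/144) = -78.7 mV
E_Na⁺ = (60.6/1)·log₁₀(131/21.9) = 47.1 mV
Vm = (Σ gᵢEᵢ)/(Σ gᵢ) = (13·-78.7 + 1.9·47.1) / (13 + 1.9)
= -933.61 / 14.9 = -62.66 mV

-62.7 mV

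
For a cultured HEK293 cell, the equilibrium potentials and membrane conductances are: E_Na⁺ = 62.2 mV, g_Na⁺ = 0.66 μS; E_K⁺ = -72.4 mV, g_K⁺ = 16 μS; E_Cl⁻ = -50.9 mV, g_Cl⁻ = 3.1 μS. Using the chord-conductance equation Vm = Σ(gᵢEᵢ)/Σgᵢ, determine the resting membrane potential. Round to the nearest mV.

Σ gᵢEᵢ = 0.66·(62.2) + 16·(-72.4) + 3.1·(-50.9) = -1275.14
Σ gᵢ = 0.66 + 16 + 3.1 = 19.76
Vm = -1275.14 / 19.76 = -64.53 mV

-65 mV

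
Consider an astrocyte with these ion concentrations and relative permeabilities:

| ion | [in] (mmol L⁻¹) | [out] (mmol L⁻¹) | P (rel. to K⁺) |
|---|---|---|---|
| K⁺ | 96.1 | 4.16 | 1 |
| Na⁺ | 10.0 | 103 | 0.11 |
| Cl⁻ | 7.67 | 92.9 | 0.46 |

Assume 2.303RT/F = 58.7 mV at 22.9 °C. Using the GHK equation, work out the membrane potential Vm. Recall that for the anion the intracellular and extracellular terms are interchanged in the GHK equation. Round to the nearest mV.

Vm = 58.7 · log₁₀[(Σ P·[cation]ₒ + Σ P·[anion]ᵢ) / (Σ P·[cation]ᵢ + Σ P·[anion]ₒ)]
Numerator = 1×4.16 + 0.11×103 + 0.46×7.67 = 19.02
Denominator = 1×96.1 + 0.11×10.0 + 0.46×92.9 = 139.9
Vm = 58.7 · log₁₀(0.13591) = 58.7 × (-0.8668) = -50.88 mV

-51 mV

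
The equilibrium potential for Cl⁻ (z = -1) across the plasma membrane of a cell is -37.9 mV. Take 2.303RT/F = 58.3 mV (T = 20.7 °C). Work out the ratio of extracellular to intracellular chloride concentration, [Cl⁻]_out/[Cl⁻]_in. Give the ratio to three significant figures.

log₁₀([out]/[in]) = E·z/(58.3) = -37.9 × -1 / 58.3 = 0.6501
[out]/[in] = 10^(0.6501) = 4.468

4.47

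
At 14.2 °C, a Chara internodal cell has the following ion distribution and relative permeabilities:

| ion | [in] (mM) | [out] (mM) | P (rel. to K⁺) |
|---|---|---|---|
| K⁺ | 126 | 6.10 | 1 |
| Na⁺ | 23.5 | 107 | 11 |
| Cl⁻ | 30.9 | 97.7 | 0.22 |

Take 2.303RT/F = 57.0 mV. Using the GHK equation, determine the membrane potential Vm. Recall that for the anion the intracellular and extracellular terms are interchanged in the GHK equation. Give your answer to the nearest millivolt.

27 mV

Vm = 57.0 · log₁₀[(Σ P·[cation]ₒ + Σ P·[anion]ᵢ) / (Σ P·[cation]ᵢ + Σ P·[anion]ₒ)]
Numerator = 1×6.10 + 11×107 + 0.22×30.9 = 1190
Denominator = 1×126 + 11×23.5 + 0.22×97.7 = 406
Vm = 57.0 · log₁₀(2.9308) = 57.0 × (0.4670) = 26.62 mV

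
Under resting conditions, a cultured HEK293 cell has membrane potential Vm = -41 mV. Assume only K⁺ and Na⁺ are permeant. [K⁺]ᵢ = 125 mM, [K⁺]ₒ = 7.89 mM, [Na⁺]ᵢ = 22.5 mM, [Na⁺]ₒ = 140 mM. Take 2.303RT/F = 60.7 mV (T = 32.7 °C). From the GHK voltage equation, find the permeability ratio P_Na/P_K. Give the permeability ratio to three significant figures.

0.137

Let α = P_Na/P_K. GHK: Vm = 60.7·log₁₀[(Kₒ + α·Naₒ)/(Kᵢ + α·Naᵢ)].
10^(Vm/60.7) = 10^(-41.0/60.7) = 0.21113
So 0.21113·(Kᵢ + α·Naᵢ) = Kₒ + α·Naₒ → α = (0.21113·125.0 − 7.89) / (140.0 − 0.21113·22.5)
α = (26.39 − 7.89) / (140.0 − 4.75) = 18.5/135.2 = 0.1368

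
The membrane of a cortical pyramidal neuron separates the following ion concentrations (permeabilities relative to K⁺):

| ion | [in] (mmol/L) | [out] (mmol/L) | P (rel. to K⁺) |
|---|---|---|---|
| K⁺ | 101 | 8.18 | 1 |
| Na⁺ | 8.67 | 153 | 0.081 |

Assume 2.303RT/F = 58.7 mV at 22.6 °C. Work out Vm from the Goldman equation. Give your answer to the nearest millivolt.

Vm = 58.7 · log₁₀[(Σ P·[cation]ₒ + Σ P·[anion]ᵢ) / (Σ P·[cation]ᵢ + Σ P·[anion]ₒ)]
Numerator = 1×8.18 + 0.081×153 = 20.57
Denominator = 1×101 + 0.081×8.67 = 101.7
Vm = 58.7 · log₁₀(0.20229) = 58.7 × (-0.6940) = -40.74 mV

-41 mV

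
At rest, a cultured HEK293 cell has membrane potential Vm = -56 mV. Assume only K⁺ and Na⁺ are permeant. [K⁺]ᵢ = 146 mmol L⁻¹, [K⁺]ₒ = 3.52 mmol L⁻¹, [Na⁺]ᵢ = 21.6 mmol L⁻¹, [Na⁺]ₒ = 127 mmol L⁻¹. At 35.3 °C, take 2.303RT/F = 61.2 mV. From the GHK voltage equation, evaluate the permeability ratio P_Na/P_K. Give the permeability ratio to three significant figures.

0.114

Let α = P_Na/P_K. GHK: Vm = 61.2·log₁₀[(Kₒ + α·Naₒ)/(Kᵢ + α·Naᵢ)].
10^(Vm/61.2) = 10^(-56.0/61.2) = 0.12161
So 0.12161·(Kᵢ + α·Naᵢ) = Kₒ + α·Naₒ → α = (0.12161·146.0 − 3.52) / (127.0 − 0.12161·21.6)
α = (17.75 − 3.52) / (127.0 − 2.627) = 14.23/124.4 = 0.1145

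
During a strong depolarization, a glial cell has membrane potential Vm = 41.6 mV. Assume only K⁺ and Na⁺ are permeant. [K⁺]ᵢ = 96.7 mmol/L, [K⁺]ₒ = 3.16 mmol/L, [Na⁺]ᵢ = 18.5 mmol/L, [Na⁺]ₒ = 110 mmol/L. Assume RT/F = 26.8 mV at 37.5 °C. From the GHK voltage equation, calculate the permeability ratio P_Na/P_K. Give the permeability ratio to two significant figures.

Let α = P_Na/P_K. GHK: Vm = 26.8·ln[(Kₒ + α·Naₒ)/(Kᵢ + α·Naᵢ)].
e^(Vm/26.8) = e^(41.6/26.8) = 4.722
So 4.722·(Kᵢ + α·Naᵢ) = Kₒ + α·Naₒ → α = (4.722·96.7 − 3.16) / (110.0 − 4.722·18.5)
α = (456.6 − 3.16) / (110.0 − 87.36) = 453.5/22.64 = 20.03

20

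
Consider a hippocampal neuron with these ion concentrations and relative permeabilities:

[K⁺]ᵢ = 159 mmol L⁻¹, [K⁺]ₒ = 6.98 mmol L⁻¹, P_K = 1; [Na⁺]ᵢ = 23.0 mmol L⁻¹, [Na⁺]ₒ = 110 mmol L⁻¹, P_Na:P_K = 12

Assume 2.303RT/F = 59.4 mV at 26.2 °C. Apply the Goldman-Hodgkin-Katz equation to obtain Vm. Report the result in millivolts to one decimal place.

Vm = 59.4 · log₁₀[(Σ P·[cation]ₒ + Σ P·[anion]ᵢ) / (Σ P·[cation]ᵢ + Σ P·[anion]ₒ)]
Numerator = 1×6.98 + 12×110 = 1327
Denominator = 1×159 + 12×23.0 = 435
Vm = 59.4 · log₁₀(3.0505) = 59.4 × (0.4844) = 28.77 mV

28.8 mV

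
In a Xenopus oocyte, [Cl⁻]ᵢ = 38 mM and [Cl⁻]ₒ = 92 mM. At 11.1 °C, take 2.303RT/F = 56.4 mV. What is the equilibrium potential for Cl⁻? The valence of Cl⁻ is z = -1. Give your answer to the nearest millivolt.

E = (56.4/z) · log₁₀([Cl⁻]_out/[Cl⁻]_in) with z = -1.
For an anion, dividing by z = -1 reverses the sign.
= (56.4/-1) · log₁₀(92/38) = -56.40 · log₁₀(2.421)
= -56.40 · (0.3840) = -21.66 mV

-22 mV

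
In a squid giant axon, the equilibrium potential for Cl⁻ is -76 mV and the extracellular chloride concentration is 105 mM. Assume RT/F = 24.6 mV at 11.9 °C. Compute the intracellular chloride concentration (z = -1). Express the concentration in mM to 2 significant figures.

4.8 mM

Nernst: E = (24.6/-1) · ln([out]/[in]), so ln([out]/[in]) = -76.0 × -1 / 24.6 = 3.0894.
[out]/[in] = e^(3.0894) = 21.96.
[in] = 105 / 21.96 = 4.78 mM.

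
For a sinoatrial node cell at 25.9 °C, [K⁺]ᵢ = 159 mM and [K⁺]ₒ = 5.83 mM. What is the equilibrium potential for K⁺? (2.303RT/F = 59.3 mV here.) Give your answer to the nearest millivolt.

-85 mV

E = (59.3/z) · log₁₀([K⁺]_out/[K⁺]_in) with z = +1.
= (59.3/1) · log₁₀(5.83/159) = 59.30 · log₁₀(0.03667)
= 59.30 · (-1.4357) = -85.14 mV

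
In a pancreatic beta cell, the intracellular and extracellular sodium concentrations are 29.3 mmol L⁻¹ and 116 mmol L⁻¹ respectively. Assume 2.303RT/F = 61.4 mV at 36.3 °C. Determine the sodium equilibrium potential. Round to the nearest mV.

E = (61.4/z) · log₁₀([Na⁺]_out/[Na⁺]_in) with z = +1.
= (61.4/1) · log₁₀(116/29.3) = 61.40 · log₁₀(3.959)
= 61.40 · (0.5976) = 36.69 mV

37 mV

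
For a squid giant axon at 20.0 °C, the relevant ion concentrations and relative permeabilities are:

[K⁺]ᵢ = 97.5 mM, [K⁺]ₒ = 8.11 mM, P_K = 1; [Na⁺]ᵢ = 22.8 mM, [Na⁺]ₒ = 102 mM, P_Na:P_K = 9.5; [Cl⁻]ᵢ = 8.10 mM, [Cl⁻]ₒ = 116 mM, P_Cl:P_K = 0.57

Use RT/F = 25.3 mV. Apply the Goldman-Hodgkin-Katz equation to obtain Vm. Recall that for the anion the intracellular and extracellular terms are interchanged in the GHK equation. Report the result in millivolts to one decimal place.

Vm = 25.3 · ln[(Σ P·[cation]ₒ + Σ P·[anion]ᵢ) / (Σ P·[cation]ᵢ + Σ P·[anion]ₒ)]
Numerator = 1×8.11 + 9.5×102 + 0.57×8.10 = 981.7
Denominator = 1×97.5 + 9.5×22.8 + 0.57×116 = 380.2
Vm = 25.3 · ln(2.582) = 25.3 × (0.9486) = 24.00 mV

24.0 mV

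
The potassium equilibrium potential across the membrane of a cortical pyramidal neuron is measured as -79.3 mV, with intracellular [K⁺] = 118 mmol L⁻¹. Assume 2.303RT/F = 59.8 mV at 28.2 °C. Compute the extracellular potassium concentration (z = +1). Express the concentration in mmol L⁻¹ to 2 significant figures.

5.6 mmol L⁻¹

Nernst: E = (59.8/1) · log₁₀([out]/[in]), so log₁₀([out]/[in]) = -79.3 × 1 / 59.8 = -1.3261.
[out]/[in] = 10^(-1.3261) = 0.0472.
[out] = 0.0472 × 118 = 5.569 mmol L⁻¹.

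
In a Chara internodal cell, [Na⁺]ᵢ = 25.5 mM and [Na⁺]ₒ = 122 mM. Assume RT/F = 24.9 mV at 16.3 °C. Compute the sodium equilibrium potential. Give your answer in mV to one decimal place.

E = (24.9/z) · ln([Na⁺]_out/[Na⁺]_in) with z = +1.
= (24.9/1) · ln(122/25.5) = 24.90 · ln(4.784)
= 24.90 · (1.5653) = 38.98 mV

39.0 mV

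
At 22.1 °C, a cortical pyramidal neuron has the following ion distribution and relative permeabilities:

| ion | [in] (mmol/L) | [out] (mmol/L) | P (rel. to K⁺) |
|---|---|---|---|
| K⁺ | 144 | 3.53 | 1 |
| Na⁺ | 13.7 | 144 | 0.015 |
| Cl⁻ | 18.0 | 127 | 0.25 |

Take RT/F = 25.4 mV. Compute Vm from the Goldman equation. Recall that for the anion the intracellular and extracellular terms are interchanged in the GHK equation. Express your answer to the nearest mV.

-72 mV

Vm = 25.4 · ln[(Σ P·[cation]ₒ + Σ P·[anion]ᵢ) / (Σ P·[cation]ᵢ + Σ P·[anion]ₒ)]
Numerator = 1×3.53 + 0.015×144 + 0.25×18.0 = 10.19
Denominator = 1×144 + 0.015×13.7 + 0.25×127 = 176
Vm = 25.4 · ln(0.057912) = 25.4 × (-2.8488) = -72.36 mV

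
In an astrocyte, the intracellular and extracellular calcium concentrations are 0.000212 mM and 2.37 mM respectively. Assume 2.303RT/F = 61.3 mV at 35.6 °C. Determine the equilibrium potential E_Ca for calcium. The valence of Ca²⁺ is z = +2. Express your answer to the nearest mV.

E = (61.3/z) · log₁₀([Ca²⁺]_out/[Ca²⁺]_in) with z = +2.
= (61.3/2) · log₁₀(2.37/0.000212) = 30.65 · log₁₀(1.118e+04)
= 30.65 · (4.0484) = 124.08 mV

124 mV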